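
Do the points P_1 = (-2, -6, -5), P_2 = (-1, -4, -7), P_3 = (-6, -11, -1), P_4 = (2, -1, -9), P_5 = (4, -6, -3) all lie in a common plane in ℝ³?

No

The plane through P_1, P_2, P_3 has normal n = P_1P_2 × P_1P_3 = (-2, 4, 3) and equation n·P = -35.
Checking the remaining points: n·P_4 = -35, n·P_5 = -41.
Since n·P_5 = -41 ≠ -35, P_5 is off the plane and the points are not all coplanar.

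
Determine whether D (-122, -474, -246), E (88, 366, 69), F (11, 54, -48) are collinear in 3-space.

DE = (210, 840, 315), DF = (133, 528, 198).
Comparing components 3 and 1: (315)(133) − (210)(198) = 315 ≠ 0, so DE and DF are not parallel and the points are not collinear.

No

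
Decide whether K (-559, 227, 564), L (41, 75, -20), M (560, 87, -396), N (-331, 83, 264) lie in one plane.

With K as base: KL = (600, -152, -584), KM = (1119, -140, -960), KN = (228, -144, -300).
KM × KN = (-96240, 116820, -129216).
KL · (KM × KN) = -38496.
Since -38496 ≠ 0, the four points are not coplanar.

No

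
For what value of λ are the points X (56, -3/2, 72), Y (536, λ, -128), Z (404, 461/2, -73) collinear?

637/2

Collinearity requires XY × XZ = 0; each component is linear in λ.
The x-component gives (-145)λ + (92365/2) = 0, so λ = 637/2.
The remaining components then also vanish.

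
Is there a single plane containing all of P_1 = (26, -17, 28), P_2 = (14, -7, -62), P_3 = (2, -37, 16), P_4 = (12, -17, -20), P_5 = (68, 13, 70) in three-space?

No

The plane through P_1, P_2, P_3 has normal n = P_1P_2 × P_1P_3 = (-1920, 2016, 480) and equation n·P = -70752.
Checking the remaining points: n·P_4 = -66912, n·P_5 = -70752.
Since n·P_4 = -66912 ≠ -70752, P_4 is off the plane and the points are not all coplanar.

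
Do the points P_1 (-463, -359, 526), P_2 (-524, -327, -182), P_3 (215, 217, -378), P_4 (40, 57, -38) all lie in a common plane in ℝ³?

Yes

With P_1 as base: P_1P_2 = (-61, 32, -708), P_1P_3 = (678, 576, -904), P_1P_4 = (503, 416, -564).
P_1P_3 × P_1P_4 = (51200, -72320, -7680).
P_1P_2 · (P_1P_3 × P_1P_4) = 0.
The scalar triple product vanishes, so the four points are coplanar.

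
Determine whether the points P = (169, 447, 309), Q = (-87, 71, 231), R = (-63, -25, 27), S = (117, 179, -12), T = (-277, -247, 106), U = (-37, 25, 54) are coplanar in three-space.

The plane through P, Q, R has normal n = PQ × PR = (69216, -54096, 33600) and equation n·X = -2101008.
Checking the remaining points: n·S = -1988112, n·T = -2249520, n·U = -2098992.
Since n·S = -1988112 ≠ -2101008, S is off the plane and the points are not all coplanar.

No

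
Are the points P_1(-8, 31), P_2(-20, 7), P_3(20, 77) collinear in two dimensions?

No

P_1P_2 = (-12, -24), P_1P_3 = (28, 46).
Twice the signed area of △P_1P_2P_3 is (-12)(46) − (-24)(28) = 120.
The area is nonzero, so the three points are not collinear.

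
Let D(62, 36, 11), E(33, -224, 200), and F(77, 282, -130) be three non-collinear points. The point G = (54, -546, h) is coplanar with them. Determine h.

261

A normal to the plane is n = DE × DF = (-9834, -1254, -3234).
G lies in the plane iff n · DG = 0.
This gives (-3234)h + (844074) = 0, so h = 261.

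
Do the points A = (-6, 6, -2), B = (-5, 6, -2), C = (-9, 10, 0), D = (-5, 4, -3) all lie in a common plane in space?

Yes

With A as base: AB = (1, 0, 0), AC = (-3, 4, 2), AD = (1, -2, -1).
AC × AD = (0, -1, 2).
AB · (AC × AD) = 0.
The scalar triple product vanishes, so the four points are coplanar.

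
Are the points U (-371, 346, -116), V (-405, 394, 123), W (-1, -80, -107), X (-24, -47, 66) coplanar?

No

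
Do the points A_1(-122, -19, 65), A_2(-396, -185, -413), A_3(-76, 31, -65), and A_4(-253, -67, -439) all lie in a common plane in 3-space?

No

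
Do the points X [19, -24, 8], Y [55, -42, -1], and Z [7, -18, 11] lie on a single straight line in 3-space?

Yes

XY = (36, -18, -9), XZ = (-12, 6, 3).
Each component of XZ is -1/3 times the corresponding component of XY, so XZ = -1/3·XY and the points are collinear.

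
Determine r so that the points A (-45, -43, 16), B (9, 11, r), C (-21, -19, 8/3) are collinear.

Direction AC = (24, 24, -40/3). From the x-coordinate of B, the parameter along the line is τ = (9 − (-45))/24 = 9/4.
Then r = 16 + 9/4·(-40/3) = -14.

-14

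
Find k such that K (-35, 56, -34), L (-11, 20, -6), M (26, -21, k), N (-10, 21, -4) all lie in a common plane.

42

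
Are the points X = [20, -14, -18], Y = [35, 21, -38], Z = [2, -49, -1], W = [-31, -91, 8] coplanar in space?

A normal to the plane through X, Y, Z is n = XY × XZ = (-105, 105, 105).
The plane has equation n·P = -5460. For W: n·W = -5460.
Equal, so W lies in the plane and all four are coplanar.

Yes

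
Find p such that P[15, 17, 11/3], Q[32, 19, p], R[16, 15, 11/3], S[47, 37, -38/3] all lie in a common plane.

-10/3

Normal to plane PRS: n = (98/3, 49/3, 84); plane equation n·X = 3227/3.
Requiring n·Q = 3227/3: (84)p + (4067/3) = 3227/3.
So p = -10/3.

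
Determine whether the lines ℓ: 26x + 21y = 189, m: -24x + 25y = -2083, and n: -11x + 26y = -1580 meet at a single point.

Intersecting ℓ and m: solving the 2×2 system gives (x, y) = (42, -43).
Substitute into n: (-11)(42) + (26)(-43) = -1580.
This equals -1580, so (42, -43) lies on all three lines and they are concurrent.

Yes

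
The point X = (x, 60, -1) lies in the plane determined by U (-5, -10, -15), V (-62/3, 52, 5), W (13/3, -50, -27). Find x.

-46/3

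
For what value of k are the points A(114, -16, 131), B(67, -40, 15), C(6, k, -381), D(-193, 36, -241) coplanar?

Normal to plane ABD: n = (14960, 18128, -9812); plane equation n·P = 130020.
Requiring n·C = 130020: (18128)k + (3828132) = 130020.
So k = -204.

-204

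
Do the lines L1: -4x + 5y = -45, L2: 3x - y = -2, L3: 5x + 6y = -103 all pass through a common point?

Yes

The three lines meet at one point iff the augmented coefficient matrix [aᵢ bᵢ cᵢ] has rank < 3, i.e. its determinant vanishes.
Here the determinant is 0.
It vanishes, so the lines are concurrent at (-5, -13).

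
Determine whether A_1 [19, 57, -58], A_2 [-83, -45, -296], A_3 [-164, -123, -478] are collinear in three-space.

No

A_1A_2 = (-102, -102, -238), A_1A_3 = (-183, -180, -420).
Comparing components 3 and 1: (-238)(-183) − (-102)(-420) = 714 ≠ 0, so A_1A_2 and A_1A_3 are not parallel and the points are not collinear.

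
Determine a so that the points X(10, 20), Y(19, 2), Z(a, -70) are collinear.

55

The three points are collinear iff det[XY; XZ] = 0.
This determinant is linear in a: (18)a + (-990) = 0, so a = 55.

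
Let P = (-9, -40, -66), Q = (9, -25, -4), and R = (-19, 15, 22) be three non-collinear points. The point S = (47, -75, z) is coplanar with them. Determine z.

Coplanarity requires PQ · (PR × PS) = 0.
PQ = (18, 15, 62), PR = (-10, 55, 88); the triple product is linear in z with coefficient 1140 and constant term 35340.
Setting it to zero: z = -31.

-31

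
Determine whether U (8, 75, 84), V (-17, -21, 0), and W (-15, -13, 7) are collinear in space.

UV = (-25, -96, -84), UW = (-23, -88, -77).
UV × UW = (0, 7, -8).
The cross product is nonzero, so the points do not lie on one line.

No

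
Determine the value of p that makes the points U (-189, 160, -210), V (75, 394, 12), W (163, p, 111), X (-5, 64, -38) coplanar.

Normal to plane UVX: n = (61560, -4560, -68400); plane equation n·P = 1999560.
Requiring n·W = 1999560: (-4560)p + (2441880) = 1999560.
So p = 97.

97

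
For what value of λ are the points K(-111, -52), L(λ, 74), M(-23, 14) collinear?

Collinearity: (L − K) must be parallel to (M − K) = (88, 66).
Cross-multiplying the components: (λ − (-111))·(66) = (126)·(88).
Solving gives λ = 57.

57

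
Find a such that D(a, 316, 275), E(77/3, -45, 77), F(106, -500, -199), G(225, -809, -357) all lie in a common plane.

-84

Coplanarity ⇔ det[DE; DF; DG] = 0.
Expanding, this is linear in a: (13394)a + (1125096) = 0.
So a = -84.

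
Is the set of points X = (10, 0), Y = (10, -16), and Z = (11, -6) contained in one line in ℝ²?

No

XY = (0, -16), XZ = (1, -6).
Twice the signed area of △XYZ is (0)(-6) − (-16)(1) = 16.
The area is nonzero, so the three points are not collinear.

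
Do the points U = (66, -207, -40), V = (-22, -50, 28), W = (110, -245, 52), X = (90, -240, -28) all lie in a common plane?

A normal to the plane through U, V, W is n = UV × UW = (17028, 11088, -3564).
The plane has equation n·P = -1028808. For X: n·X = -1028808.
Equal, so X lies in the plane and all four are coplanar.

Yes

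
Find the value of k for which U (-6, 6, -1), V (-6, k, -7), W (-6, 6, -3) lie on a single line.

Collinearity requires UV × UW = 0; each component is linear in k.
The x-component gives (-2)k + (12) = 0, so k = 6.
The remaining components then also vanish.

6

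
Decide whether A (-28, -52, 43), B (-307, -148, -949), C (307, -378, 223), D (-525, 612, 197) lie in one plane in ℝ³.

No

The four points are coplanar iff the 3×3 determinant with rows AB, AC, AD is zero.
Rows: (-279, -96, -992), (335, -326, 180), (-497, 664, 154).
Expanding along the first row: (-279)(-169724) − (-96)(141050) + (-992)(60418) = 959140.
Nonzero ⇒ not coplanar.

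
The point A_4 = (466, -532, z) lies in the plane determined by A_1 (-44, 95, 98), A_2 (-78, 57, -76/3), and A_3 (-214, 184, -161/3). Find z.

-47

The plane through A_1, A_2, A_3 has equation 16740x + 15810y − 9486z = -164238.
Substituting A_4: (-9486)z + (-610080) = -164238, so z = -47.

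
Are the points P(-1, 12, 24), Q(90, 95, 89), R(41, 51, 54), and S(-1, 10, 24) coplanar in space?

Yes

A normal to the plane through P, Q, R is n = PQ × PR = (-45, 0, 63).
The plane has equation n·X = 1557. For S: n·S = 1557.
Equal, so S lies in the plane and all four are coplanar.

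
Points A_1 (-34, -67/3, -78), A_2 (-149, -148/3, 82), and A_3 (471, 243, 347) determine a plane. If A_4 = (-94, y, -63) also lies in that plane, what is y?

-136/3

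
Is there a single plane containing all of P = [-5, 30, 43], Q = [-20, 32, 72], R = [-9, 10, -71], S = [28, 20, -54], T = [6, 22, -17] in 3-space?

The plane through P, Q, R has normal n = PQ × PR = (352, -1826, 308) and equation n·X = -43296.
Checking the remaining points: n·S = -43296, n·T = -43296.
All equal -43296, so all 5 points lie in one plane.

Yes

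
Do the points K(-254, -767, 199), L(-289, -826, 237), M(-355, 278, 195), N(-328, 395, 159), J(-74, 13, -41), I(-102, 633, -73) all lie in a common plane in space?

The plane through K, L, M has normal n = KL × KM = (-39474, -3978, -42534) and equation n·P = 4613256.
Checking the remaining points: n·N = 4613256, n·J = 4613256, n·I = 4613256.
All equal 4613256, so all 6 points lie in one plane.

Yes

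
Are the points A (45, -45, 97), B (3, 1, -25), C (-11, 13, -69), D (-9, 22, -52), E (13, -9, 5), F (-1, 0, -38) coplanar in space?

The plane through A, B, C has normal n = AB × AC = (-560, -140, 140) and equation n·P = -5320.
Checking the remaining points: n·D = -5320, n·E = -5320, n·F = -4760.
Since n·F = -4760 ≠ -5320, F is off the plane and the points are not all coplanar.

No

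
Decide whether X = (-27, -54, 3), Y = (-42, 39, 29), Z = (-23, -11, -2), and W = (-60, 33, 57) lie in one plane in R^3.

The four points are coplanar iff the 3×3 determinant with rows XY, XZ, XW is zero.
Rows: (-15, 93, 26), (4, 43, -5), (-33, 87, 54).
Expanding along the first row: (-15)(2757) − (93)(51) + (26)(1767) = -156.
Nonzero ⇒ not coplanar.

No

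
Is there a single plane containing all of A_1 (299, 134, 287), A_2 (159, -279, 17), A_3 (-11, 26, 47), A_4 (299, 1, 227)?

No

The four points are coplanar iff the 3×3 determinant with rows A_1A_2, A_1A_3, A_1A_4 is zero.
Rows: (-140, -413, -270), (-310, -108, -240), (0, -133, -60).
Expanding along the first row: (-140)(-25440) − (-413)(18600) + (-270)(41230) = 111300.
Nonzero ⇒ not coplanar.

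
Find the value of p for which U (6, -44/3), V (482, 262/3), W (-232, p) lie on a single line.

-197/3

The three points are collinear iff det[UV; UW] = 0.
This determinant is linear in p: (476)p + (93772/3) = 0, so p = -197/3.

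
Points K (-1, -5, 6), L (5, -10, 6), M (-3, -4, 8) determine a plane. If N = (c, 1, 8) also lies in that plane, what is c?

A normal to the plane is n = KL × KM = (-10, -12, -4).
N lies in the plane iff n · KN = 0.
This gives (-10)c + (-90) = 0, so c = -9.

-9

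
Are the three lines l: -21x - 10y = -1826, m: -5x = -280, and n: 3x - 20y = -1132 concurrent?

Intersecting l and m: solving the 2×2 system gives (x, y) = (56, 65).
Substitute into n: (3)(56) + (-20)(65) = -1132.
This equals -1132, so (56, 65) lies on all three lines and they are concurrent.

Yes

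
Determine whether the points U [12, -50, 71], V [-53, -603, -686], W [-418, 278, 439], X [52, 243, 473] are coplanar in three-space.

No

A normal to the plane through U, V, W is n = UV × UW = (44792, 349430, -259110).
The plane has equation n·P = -35330806. For X: n·X = -35318356.
-35318356 ≠ -35330806, so X is off the plane.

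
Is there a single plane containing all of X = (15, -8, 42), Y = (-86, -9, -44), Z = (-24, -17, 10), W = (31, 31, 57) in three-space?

No

With X as base: XY = (-101, -1, -86), XZ = (-39, -9, -32), XW = (16, 39, 15).
XZ × XW = (1113, 73, -1377).
XY · (XZ × XW) = 5936.
Since 5936 ≠ 0, the four points are not coplanar.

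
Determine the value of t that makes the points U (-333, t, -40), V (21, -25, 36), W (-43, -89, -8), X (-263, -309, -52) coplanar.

The points are coplanar iff UV · (UW × UX) = 0.
Expanding, this is linear in t: (-6864)t + (-2601456) = 0.
So t = -379.

-379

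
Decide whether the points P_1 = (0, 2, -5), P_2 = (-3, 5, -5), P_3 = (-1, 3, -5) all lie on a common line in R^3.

P_1P_2 = (-3, 3, 0), P_1P_3 = (-1, 1, 0).
Each component of P_1P_3 is 1/3 times the corresponding component of P_1P_2, so P_1P_3 = 1/3·P_1P_2 and the points are collinear.

Yes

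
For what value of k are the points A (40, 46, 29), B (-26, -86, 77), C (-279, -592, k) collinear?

261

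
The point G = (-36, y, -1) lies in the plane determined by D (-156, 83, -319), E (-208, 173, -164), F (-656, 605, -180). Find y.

Coplanarity requires DE · (DF × DG) = 0.
DE = (-52, 90, 155), DF = (-500, 522, 139); the triple product is linear in y with coefficient -70272 and constant term 3302784.
Setting it to zero: y = 47.

47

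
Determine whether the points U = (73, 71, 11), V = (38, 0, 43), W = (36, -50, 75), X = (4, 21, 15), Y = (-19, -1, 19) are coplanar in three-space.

No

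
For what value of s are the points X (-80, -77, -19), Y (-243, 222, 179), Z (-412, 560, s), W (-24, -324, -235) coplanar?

413

The points are coplanar iff XY · (XZ × XW) = 0.
Expanding, this is linear in s: (-23517)s + (9712521) = 0.
So s = 413.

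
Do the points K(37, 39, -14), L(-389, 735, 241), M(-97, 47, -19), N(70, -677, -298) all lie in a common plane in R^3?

No

A normal to the plane through K, L, M is n = KL × KM = (-5520, -36300, 89856).
The plane has equation n·P = -2877924. For N: n·N = -2588388.
-2588388 ≠ -2877924, so N is off the plane.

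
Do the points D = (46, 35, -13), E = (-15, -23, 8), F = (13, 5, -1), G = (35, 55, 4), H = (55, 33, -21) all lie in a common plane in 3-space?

No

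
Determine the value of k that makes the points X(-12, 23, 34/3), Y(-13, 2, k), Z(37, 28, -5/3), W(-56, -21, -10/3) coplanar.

-7/3

Coplanarity ⇔ det[XY; XZ; XW] = 0.
Expanding, this is linear in k: (-1936)k + (-13552/3) = 0.
So k = -7/3.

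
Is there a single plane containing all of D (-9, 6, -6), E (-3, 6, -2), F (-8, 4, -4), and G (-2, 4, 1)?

No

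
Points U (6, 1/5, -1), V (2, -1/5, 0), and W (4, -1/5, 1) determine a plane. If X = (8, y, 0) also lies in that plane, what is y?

The plane through U, V, W has equation −(2/5)x + 6y + (4/5)z = -2.
Substituting X: (6)y + (-16/5) = -2, so y = 1/5.

1/5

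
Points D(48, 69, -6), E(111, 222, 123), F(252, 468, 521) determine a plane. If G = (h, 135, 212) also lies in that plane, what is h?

109

Coplanarity requires DE · (DF × DG) = 0.
DE = (63, 153, 129), DF = (204, 399, 527); the triple product is linear in h with coefficient 29160 and constant term -3178440.
Setting it to zero: h = 109.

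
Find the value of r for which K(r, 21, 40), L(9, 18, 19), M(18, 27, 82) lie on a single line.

Direction LM = (9, 9, 63). From the y-coordinate of K, the parameter along the line is τ = (21 − 18)/9 = 1/3.
Then r = 9 + 1/3·(9) = 12.

12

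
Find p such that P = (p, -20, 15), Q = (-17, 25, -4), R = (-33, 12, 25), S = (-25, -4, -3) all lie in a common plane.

-37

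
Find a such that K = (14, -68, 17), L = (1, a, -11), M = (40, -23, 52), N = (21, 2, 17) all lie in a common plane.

Normal to plane KMN: n = (-2450, 245, 1505); plane equation n·P = -25375.
Requiring n·L = -25375: (245)a + (-19005) = -25375.
So a = -26.

-26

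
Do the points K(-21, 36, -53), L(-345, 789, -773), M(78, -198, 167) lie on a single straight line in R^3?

No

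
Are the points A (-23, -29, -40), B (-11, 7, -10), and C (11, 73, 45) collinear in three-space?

Yes

AB = (12, 36, 30), AC = (34, 102, 85).
Each component of AC is 17/6 times the corresponding component of AB, so AC = 17/6·AB and the points are collinear.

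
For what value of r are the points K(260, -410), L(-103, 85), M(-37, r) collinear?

-5

Collinearity: (M − K) must be parallel to (L − K) = (-363, 495).
Cross-multiplying the components: (r − (-410))·(-363) = (-297)·(495).
Solving gives r = -5.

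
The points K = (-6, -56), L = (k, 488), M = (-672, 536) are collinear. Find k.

The three points are collinear iff det[KL; KM] = 0.
This determinant is linear in k: (592)k + (365856) = 0, so k = -618.

-618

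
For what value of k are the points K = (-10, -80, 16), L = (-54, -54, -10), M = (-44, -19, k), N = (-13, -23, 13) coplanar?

-5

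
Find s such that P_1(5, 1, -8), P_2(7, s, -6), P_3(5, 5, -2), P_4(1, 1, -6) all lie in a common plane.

Normal to plane P_1P_3P_4: n = (8, -24, 16); plane equation n·P = -112.
Requiring n·P_2 = -112: (-24)s + (-40) = -112.
So s = 3.

3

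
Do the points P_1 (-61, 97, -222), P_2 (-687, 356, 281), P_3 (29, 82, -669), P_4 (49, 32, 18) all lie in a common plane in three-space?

A normal to the plane through P_1, P_2, P_3 is n = P_1P_2 × P_1P_3 = (-108228, -234552, -13920).
The plane has equation n·P = -13059396. For P_4: n·P_4 = -13059396.
Equal, so P_4 lies in the plane and all four are coplanar.

Yes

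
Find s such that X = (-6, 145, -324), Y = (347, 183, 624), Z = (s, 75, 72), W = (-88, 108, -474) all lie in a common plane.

Normal to plane XYW: n = (29376, -24786, -9945); plane equation n·P = -548046.
Requiring n·Z = -548046: (29376)s + (-2574990) = -548046.
So s = 69.

69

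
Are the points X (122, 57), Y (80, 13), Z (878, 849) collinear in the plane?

XY = (-42, -44), XZ = (756, 792).
Twice the signed area of △XYZ is (-42)(792) − (-44)(756) = 0.
The triangle is degenerate (zero area), so the points are collinear.

Yes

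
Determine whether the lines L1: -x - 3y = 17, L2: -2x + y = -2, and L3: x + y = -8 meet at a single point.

The three lines meet at one point iff the augmented coefficient matrix [aᵢ bᵢ cᵢ] has rank < 3, i.e. its determinant vanishes.
Here the determinant is 9.
Nonzero, so no common point exists.

No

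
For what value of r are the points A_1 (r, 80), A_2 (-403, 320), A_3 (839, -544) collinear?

-58

The three points are collinear iff det[A_1A_2; A_1A_3] = 0.
This determinant is linear in r: (864)r + (50112) = 0, so r = -58.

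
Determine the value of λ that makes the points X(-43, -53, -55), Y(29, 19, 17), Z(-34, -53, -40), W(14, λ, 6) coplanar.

Coplanarity ⇔ det[XY; XZ; XW] = 0.
Expanding, this is linear in λ: (-432)λ + (-864) = 0.
So λ = -2.

-2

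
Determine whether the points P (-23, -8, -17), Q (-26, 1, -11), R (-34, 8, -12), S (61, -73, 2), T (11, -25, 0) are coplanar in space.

Yes

The plane through P, Q, R has normal n = PQ × PR = (-51, -51, 51) and equation n·X = 714.
Checking the remaining points: n·S = 714, n·T = 714.
All equal 714, so all 5 points lie in one plane.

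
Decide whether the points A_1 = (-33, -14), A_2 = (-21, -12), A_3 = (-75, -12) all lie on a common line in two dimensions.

A_1A_2 = (12, 2), A_1A_3 = (-42, 2).
Twice the signed area of △A_1A_2A_3 is (12)(2) − (2)(-42) = 108.
The area is nonzero, so the three points are not collinear.

No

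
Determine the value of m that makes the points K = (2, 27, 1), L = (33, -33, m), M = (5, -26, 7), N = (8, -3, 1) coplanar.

Coplanarity ⇔ det[KL; KM; KN] = 0.
Expanding, this is linear in m: (228)m + (3192) = 0.
So m = -14.

-14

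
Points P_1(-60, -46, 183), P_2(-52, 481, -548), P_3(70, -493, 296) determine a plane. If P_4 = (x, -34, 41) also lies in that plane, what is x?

-26

The plane through P_1, P_2, P_3 has equation −267206x − 95934y − 72086z = 7253586.
Substituting P_4: (-267206)x + (306230) = 7253586, so x = -26.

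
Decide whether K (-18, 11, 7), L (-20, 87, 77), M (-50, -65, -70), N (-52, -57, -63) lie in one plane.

Yes

The four points are coplanar iff the 3×3 determinant with rows KL, KM, KN is zero.
Rows: (-2, 76, 70), (-32, -76, -77), (-34, -68, -70).
Expanding along the first row: (-2)(84) − (76)(-378) + (70)(-408) = 0.
Zero determinant ⇒ coplanar.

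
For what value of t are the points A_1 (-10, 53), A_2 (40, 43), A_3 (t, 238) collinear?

Collinearity: (A_3 − A_1) must be parallel to (A_2 − A_1) = (50, -10).
Cross-multiplying the components: (t − (-10))·(-10) = (185)·(50).
Solving gives t = -935.

-935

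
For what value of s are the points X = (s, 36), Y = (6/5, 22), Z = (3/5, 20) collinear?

27/5

Collinearity: (X − Y) must be parallel to (Z − Y) = (-3/5, -2).
Cross-multiplying the components: (s − 6/5)·(-2) = (14)·(-3/5).
Solving gives s = 27/5.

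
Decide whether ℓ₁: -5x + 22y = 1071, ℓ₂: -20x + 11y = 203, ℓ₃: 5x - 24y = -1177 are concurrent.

Yes

Intersecting ℓ₁ and ℓ₂: solving the 2×2 system gives (x, y) = (19, 53).
Substitute into ℓ₃: (5)(19) + (-24)(53) = -1177.
This equals -1177, so (19, 53) lies on all three lines and they are concurrent.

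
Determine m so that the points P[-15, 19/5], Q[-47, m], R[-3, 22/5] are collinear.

11/5

Collinearity: (Q − P) must be parallel to (R − P) = (12, 3/5).
Cross-multiplying the components: (m − 19/5)·(12) = (-32)·(3/5).
Solving gives m = 11/5.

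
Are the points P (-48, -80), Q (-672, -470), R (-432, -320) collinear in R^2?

Yes

PQ = (-624, -390), PR = (-384, -240).
det[PQ; PR] = (-624)(-240) − (-390)(-384) = 0.
The determinant is zero, so the points are collinear.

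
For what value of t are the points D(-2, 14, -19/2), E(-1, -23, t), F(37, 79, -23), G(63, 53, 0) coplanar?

8

Normal to plane DFG: n = (1144, -1248, -2704); plane equation n·P = 5928.
Requiring n·E = 5928: (-2704)t + (27560) = 5928.
So t = 8.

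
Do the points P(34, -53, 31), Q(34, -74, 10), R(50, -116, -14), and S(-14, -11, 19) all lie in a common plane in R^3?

Yes

The four points are coplanar iff the 3×3 determinant with rows PQ, PR, PS is zero.
Rows: (0, -21, -21), (16, -63, -45), (-48, 42, -12).
Expanding along the first row: (0)(2646) − (-21)(-2352) + (-21)(-2352) = 0.
Zero determinant ⇒ coplanar.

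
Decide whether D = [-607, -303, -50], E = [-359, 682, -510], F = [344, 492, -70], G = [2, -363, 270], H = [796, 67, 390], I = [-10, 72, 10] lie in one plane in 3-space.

Yes

The plane through D, E, F has normal n = DE × DF = (346000, -432500, -739575) and equation n·P = -41995750.
Checking the remaining points: n·G = -41995750, n·H = -41995750, n·I = -41995750.
All equal -41995750, so all 6 points lie in one plane.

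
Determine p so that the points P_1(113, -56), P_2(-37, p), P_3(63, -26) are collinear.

Collinearity: (P_2 − P_1) must be parallel to (P_3 − P_1) = (-50, 30).
Cross-multiplying the components: (p − (-56))·(-50) = (-150)·(30).
Solving gives p = 34.

34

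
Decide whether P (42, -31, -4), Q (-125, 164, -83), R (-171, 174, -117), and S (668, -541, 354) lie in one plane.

Yes

The four points are coplanar iff the 3×3 determinant with rows PQ, PR, PS is zero.
Rows: (-167, 195, -79), (-213, 205, -113), (626, -510, 358).
Expanding along the first row: (-167)(15760) − (195)(-5516) + (-79)(-19700) = 0.
Zero determinant ⇒ coplanar.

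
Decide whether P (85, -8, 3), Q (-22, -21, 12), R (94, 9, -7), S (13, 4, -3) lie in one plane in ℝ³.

Yes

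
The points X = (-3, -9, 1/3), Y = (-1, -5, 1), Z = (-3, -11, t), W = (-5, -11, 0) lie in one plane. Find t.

0

The points are coplanar iff XY · (XZ × XW) = 0.
Expanding, this is linear in t: (-4)t + (0) = 0.
So t = 0.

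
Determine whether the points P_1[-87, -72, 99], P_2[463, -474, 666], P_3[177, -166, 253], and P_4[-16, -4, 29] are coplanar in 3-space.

With P_1 as base: P_1P_2 = (550, -402, 567), P_1P_3 = (264, -94, 154), P_1P_4 = (71, 68, -70).
P_1P_3 × P_1P_4 = (-3892, 29414, 24626).
P_1P_2 · (P_1P_3 × P_1P_4) = -2086.
Since -2086 ≠ 0, the four points are not coplanar.

No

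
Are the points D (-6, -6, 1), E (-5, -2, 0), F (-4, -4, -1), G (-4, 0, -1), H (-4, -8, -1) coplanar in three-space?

The plane through D, E, F has normal n = DE × DF = (-6, 0, -6) and equation n·P = 30.
Checking the remaining points: n·G = 30, n·H = 30.
All equal 30, so all 5 points lie in one plane.

Yes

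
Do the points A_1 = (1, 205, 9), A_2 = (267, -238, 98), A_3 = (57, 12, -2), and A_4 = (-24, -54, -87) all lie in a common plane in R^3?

With A_1 as base: A_1A_2 = (266, -443, 89), A_1A_3 = (56, -193, -11), A_1A_4 = (-25, -259, -96).
A_1A_3 × A_1A_4 = (15679, 5651, -19329).
A_1A_2 · (A_1A_3 × A_1A_4) = -53060.
Since -53060 ≠ 0, the four points are not coplanar.

No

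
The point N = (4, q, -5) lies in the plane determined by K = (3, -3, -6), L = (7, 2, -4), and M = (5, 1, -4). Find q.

Coplanarity requires KL · (KM × KN) = 0.
KL = (4, 5, 2), KM = (2, 4, 2); the triple product is linear in q with coefficient -4 and constant term -4.
Setting it to zero: q = -1.

-1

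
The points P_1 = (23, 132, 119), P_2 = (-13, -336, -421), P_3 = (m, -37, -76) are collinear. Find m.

Collinearity requires P_1P_2 × P_1P_3 = 0; each component is linear in m.
The y-component gives (-540)m + (5400) = 0, so m = 10.
The remaining components then also vanish.

10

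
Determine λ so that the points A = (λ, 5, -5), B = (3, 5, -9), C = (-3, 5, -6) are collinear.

-5

Direction BC = (-6, 0, 3). From the z-coordinate of A, the parameter along the line is τ = (-5 − (-9))/3 = 4/3.
Then λ = 3 + 4/3·(-6) = -5.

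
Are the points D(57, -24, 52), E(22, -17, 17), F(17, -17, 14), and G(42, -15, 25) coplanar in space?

Yes

The four points are coplanar iff the 3×3 determinant with rows DE, DF, DG is zero.
Rows: (-35, 7, -35), (-40, 7, -38), (-15, 9, -27).
Expanding along the first row: (-35)(153) − (7)(510) + (-35)(-255) = 0.
Zero determinant ⇒ coplanar.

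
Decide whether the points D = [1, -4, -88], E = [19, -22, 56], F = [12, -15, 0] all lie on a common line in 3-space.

DE = (18, -18, 144), DF = (11, -11, 88).
Each component of DF is 11/18 times the corresponding component of DE, so DF = 11/18·DE and the points are collinear.

Yes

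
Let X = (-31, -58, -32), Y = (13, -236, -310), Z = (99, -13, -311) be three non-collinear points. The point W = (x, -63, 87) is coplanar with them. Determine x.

-81

A normal to the plane is n = XY × XZ = (62172, -23864, 25120).
W lies in the plane iff n · XW = 0.
This gives (62172)x + (5035932) = 0, so x = -81.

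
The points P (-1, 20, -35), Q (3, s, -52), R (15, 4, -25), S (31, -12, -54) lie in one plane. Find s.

16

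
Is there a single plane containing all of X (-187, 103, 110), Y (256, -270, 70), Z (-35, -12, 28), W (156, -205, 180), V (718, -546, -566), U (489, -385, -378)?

The plane through X, Y, Z has normal n = XY × XZ = (25986, 30246, 5751) and equation n·P = -1111434.
Checking the remaining points: n·W = -1111434, n·V = -1111434, n·U = -1111434.
All equal -1111434, so all 6 points lie in one plane.

Yes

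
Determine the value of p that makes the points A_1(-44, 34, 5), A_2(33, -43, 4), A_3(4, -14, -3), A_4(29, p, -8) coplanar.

-39

The points are coplanar iff A_1A_2 · (A_1A_3 × A_1A_4) = 0.
Expanding, this is linear in p: (568)p + (22152) = 0.
So p = -39.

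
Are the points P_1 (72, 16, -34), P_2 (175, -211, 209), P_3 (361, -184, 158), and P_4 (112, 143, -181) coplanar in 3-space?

The four points are coplanar iff the 3×3 determinant with rows P_1P_2, P_1P_3, P_1P_4 is zero.
Rows: (103, -227, 243), (289, -200, 192), (40, 127, -147).
Expanding along the first row: (103)(5016) − (-227)(-50163) + (243)(44703) = -7524.
Nonzero ⇒ not coplanar.

No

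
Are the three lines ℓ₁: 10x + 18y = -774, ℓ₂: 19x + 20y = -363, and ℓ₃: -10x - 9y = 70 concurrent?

Intersecting ℓ₁ and ℓ₂: solving the 2×2 system gives (x, y) = (63, -78).
Substitute into ℓ₃: (-10)(63) + (-9)(-78) = 72.
But ℓ₃ requires 70 ≠ 72, so the three lines have no common point.

No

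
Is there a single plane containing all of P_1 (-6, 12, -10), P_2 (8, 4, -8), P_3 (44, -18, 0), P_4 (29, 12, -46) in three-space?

The four points are coplanar iff the 3×3 determinant with rows P_1P_2, P_1P_3, P_1P_4 is zero.
Rows: (14, -8, 2), (50, -30, 10), (35, 0, -36).
Expanding along the first row: (14)(1080) − (-8)(-2150) + (2)(1050) = 20.
Nonzero ⇒ not coplanar.

No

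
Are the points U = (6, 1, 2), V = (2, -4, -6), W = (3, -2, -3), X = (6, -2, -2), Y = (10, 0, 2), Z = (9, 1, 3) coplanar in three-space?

Yes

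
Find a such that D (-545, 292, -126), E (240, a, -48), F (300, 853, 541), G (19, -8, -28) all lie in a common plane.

Normal to plane DFG: n = (255078, 293378, -569904); plane equation n·P = 18456770.
Requiring n·E = 18456770: (293378)a + (88574112) = 18456770.
So a = -239.

-239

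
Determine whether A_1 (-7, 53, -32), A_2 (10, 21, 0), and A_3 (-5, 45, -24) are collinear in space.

No

A_1A_2 = (17, -32, 32), A_1A_3 = (2, -8, 8).
A_1A_2 × A_1A_3 = (0, -72, -72).
The cross product is nonzero, so the points do not lie on one line.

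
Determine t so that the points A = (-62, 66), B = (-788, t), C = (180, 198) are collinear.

-330

Collinearity: (B − A) must be parallel to (C − A) = (242, 132).
Cross-multiplying the components: (t − 66)·(242) = (-726)·(132).
Solving gives t = -330.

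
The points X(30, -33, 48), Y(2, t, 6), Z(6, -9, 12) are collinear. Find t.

-5

Collinearity requires XY × XZ = 0; each component is linear in t.
The x-component gives (-36)t + (-180) = 0, so t = -5.
The remaining components then also vanish.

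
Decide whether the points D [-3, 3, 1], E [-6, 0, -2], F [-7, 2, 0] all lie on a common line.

No

DE = (-3, -3, -3), DF = (-4, -1, -1).
Comparing components 3 and 1: (-3)(-4) − (-3)(-1) = 9 ≠ 0, so DE and DF are not parallel and the points are not collinear.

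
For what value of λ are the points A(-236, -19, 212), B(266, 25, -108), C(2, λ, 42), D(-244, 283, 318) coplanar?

-53

The points are coplanar iff AB · (AC × AD) = 0.
Expanding, this is linear in λ: (50652)λ + (2684556) = 0.
So λ = -53.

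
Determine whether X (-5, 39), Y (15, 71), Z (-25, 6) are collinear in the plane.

XY = (20, 32), XZ = (-20, -33).
Twice the signed area of △XYZ is (20)(-33) − (32)(-20) = -20.
The area is nonzero, so the three points are not collinear.

No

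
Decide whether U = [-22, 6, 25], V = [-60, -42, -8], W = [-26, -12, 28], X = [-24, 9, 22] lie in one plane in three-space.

With U as base: UV = (-38, -48, -33), UW = (-4, -18, 3), UX = (-2, 3, -3).
UW × UX = (45, -18, -48).
UV · (UW × UX) = 738.
Since 738 ≠ 0, the four points are not coplanar.

No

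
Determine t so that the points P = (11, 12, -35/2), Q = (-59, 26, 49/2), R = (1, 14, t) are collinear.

-23/2

Collinearity requires PQ × PR = 0; each component is linear in t.
The x-component gives (14)t + (161) = 0, so t = -23/2.
The remaining components then also vanish.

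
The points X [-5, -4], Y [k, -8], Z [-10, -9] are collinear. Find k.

-9

The three points are collinear iff det[XY; XZ] = 0.
This determinant is linear in k: (-5)k + (-45) = 0, so k = -9.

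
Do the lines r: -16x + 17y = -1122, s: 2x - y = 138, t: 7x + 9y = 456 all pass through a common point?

No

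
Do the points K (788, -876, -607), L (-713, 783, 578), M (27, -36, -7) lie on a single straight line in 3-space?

No

KL = (-1501, 1659, 1185), KM = (-761, 840, 600).
KL × KM = (0, -1185, 1659).
The cross product is nonzero, so the points do not lie on one line.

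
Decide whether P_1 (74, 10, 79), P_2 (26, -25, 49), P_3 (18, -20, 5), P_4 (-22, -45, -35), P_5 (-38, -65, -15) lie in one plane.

Yes

The plane through P_1, P_2, P_3 has normal n = P_1P_2 × P_1P_3 = (1690, -1872, -520) and equation n·P = 65260.
Checking the remaining points: n·P_4 = 65260, n·P_5 = 65260.
All equal 65260, so all 5 points lie in one plane.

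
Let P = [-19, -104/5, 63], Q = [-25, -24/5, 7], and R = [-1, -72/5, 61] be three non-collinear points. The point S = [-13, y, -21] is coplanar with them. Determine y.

Coplanarity requires PQ · (PR × PS) = 0.
PQ = (-6, 16, -56), PR = (18, 32/5, -2); the triple product is linear in y with coefficient -1020 and constant term 8160.
Setting it to zero: y = 8.

8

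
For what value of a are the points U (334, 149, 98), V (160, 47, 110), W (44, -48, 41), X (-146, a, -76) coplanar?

The points are coplanar iff UV · (UW × UX) = 0.
Expanding, this is linear in a: (-13398)a + (-2746590) = 0.
So a = -205.

-205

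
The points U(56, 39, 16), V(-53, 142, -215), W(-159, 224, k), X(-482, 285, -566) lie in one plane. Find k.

-401

The points are coplanar iff UV · (UW × UX) = 0.
Expanding, this is linear in k: (-28600)k + (-11468600) = 0.
So k = -401.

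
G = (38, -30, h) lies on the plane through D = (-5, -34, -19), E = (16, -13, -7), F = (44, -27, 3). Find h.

0

Coplanarity requires DE · (DF × DG) = 0.
DE = (21, 21, 12), DF = (49, 7, 22); the triple product is linear in h with coefficient -882 and constant term 0.
Setting it to zero: h = 0.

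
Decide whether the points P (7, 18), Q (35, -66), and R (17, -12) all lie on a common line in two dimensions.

Yes

PQ = (28, -84), PR = (10, -30).
det[PQ; PR] = (28)(-30) − (-84)(10) = 0.
The determinant is zero, so the points are collinear.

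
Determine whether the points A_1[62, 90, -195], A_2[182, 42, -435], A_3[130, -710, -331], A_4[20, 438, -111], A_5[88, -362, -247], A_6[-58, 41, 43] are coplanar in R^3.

No

The plane through A_1, A_2, A_3 has normal n = A_1A_2 × A_1A_3 = (-185472, 0, -92736) and equation n·P = 6584256.
Checking the remaining points: n·A_4 = 6584256, n·A_5 = 6584256, n·A_6 = 6769728.
Since n·A_6 = 6769728 ≠ 6584256, A_6 is off the plane and the points are not all coplanar.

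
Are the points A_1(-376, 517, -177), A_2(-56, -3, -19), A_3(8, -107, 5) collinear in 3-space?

No

A_1A_2 = (320, -520, 158), A_1A_3 = (384, -624, 182).
Comparing components 2 and 3: (-520)(182) − (158)(-624) = 3952 ≠ 0, so A_1A_2 and A_1A_3 are not parallel and the points are not collinear.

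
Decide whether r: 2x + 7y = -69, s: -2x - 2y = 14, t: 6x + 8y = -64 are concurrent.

Intersecting r and s: solving the 2×2 system gives (x, y) = (4, -11).
Substitute into t: (6)(4) + (8)(-11) = -64.
This equals -64, so (4, -11) lies on all three lines and they are concurrent.

Yes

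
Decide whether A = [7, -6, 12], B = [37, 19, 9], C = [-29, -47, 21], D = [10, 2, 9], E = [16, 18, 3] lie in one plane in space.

The plane through A, B, C has normal n = AB × AC = (102, -162, -330) and equation n·P = -2274.
Checking the remaining points: n·D = -2274, n·E = -2274.
All equal -2274, so all 5 points lie in one plane.

Yes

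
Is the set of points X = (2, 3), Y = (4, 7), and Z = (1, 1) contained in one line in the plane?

XY = (2, 4), XZ = (-1, -2).
det[XY; XZ] = (2)(-2) − (4)(-1) = 0.
The determinant is zero, so the points are collinear.

Yes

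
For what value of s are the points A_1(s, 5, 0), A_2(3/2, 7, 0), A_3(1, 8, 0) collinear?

Collinearity requires A_1A_2 × A_1A_3 = 0; each component is linear in s.
The z-component gives (-1)s + (5/2) = 0, so s = 5/2.
The remaining components then also vanish.

5/2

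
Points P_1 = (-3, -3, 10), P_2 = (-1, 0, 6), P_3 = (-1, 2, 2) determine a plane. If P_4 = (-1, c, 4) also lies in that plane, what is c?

1

The plane through P_1, P_2, P_3 has equation −4x + 8y + 4z = 28.
Substituting P_4: (8)c + (20) = 28, so c = 1.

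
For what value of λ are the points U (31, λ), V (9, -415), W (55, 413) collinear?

-19

The three points are collinear iff det[UV; UW] = 0.
This determinant is linear in λ: (46)λ + (874) = 0, so λ = -19.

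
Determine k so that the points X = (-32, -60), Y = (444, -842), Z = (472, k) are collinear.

-888

The three points are collinear iff det[XY; XZ] = 0.
This determinant is linear in k: (476)k + (422688) = 0, so k = -888.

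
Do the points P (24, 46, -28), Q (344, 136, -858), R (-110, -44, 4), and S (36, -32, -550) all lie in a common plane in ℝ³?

Yes

A normal to the plane through P, Q, R is n = PQ × PR = (-71820, 100980, -16740).
The plane has equation n·X = 3390120. For S: n·S = 3390120.
Equal, so S lies in the plane and all four are coplanar.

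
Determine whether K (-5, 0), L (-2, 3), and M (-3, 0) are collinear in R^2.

No

KL = (3, 3), KM = (2, 0).
det[KL; KM] = (3)(0) − (3)(2) = -6.
The determinant is nonzero, so they are not collinear.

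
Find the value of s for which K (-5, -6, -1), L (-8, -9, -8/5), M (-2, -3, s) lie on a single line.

-2/5

Collinearity requires KL × KM = 0; each component is linear in s.
The x-component gives (-3)s + (-6/5) = 0, so s = -2/5.
The remaining components then also vanish.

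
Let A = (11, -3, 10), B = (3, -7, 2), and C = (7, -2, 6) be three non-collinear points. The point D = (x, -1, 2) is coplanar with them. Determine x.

3

A normal to the plane is n = AB × AC = (24, 0, -24).
D lies in the plane iff n · AD = 0.
This gives (24)x + (-72) = 0, so x = 3.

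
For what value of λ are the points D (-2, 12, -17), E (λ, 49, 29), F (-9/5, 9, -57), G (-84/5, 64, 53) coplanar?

-63/5

Normal to plane DFG: n = (1870, 578, -34); plane equation n·P = 3774.
Requiring n·E = 3774: (1870)λ + (27336) = 3774.
So λ = -63/5.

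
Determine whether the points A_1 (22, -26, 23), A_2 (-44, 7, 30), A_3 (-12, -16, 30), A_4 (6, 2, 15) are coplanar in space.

A normal to the plane through A_1, A_2, A_3 is n = A_1A_2 × A_1A_3 = (161, 224, 462).
The plane has equation n·P = 8344. For A_4: n·A_4 = 8344.
Equal, so A_4 lies in the plane and all four are coplanar.

Yes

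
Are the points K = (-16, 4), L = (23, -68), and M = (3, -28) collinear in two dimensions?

No

KL = (39, -72), KM = (19, -32).
Twice the signed area of △KLM is (39)(-32) − (-72)(19) = 120.
The area is nonzero, so the three points are not collinear.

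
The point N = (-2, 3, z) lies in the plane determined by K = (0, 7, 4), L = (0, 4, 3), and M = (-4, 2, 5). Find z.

4

A normal to the plane is n = KL × KM = (-8, 4, -12).
N lies in the plane iff n · KN = 0.
This gives (-12)z + (48) = 0, so z = 4.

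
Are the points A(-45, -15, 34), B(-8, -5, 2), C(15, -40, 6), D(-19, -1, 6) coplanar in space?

With A as base: AB = (37, 10, -32), AC = (60, -25, -28), AD = (26, 14, -28).
AC × AD = (1092, 952, 1490).
AB · (AC × AD) = 2244.
Since 2244 ≠ 0, the four points are not coplanar.

No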